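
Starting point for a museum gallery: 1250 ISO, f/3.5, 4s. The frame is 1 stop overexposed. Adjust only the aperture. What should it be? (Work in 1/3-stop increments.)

f/5

Overexposed by 1 stop → need 1 stop darker.
Aperture: f/3.5 → f/4 → f/4.5 → f/5.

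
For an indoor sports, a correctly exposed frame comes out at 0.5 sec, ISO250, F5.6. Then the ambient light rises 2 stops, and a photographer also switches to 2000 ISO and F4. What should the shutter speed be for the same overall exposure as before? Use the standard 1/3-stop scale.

1/125s

Scene light: 2 stops brighter.
ISO: 250 → 320 → 400 → 500 → 640 → 800 → 1000 → 1250 → 1600 → 2000 — 3 stops higher (brighter).
Aperture: f/5.6 → f/5 → f/4.5 → f/4 — 1 stop larger aperture (brighter).
Net so far: 6 stops brighter. Shutter speed: 0.5 → 0.4 → 0.3 → 1/4 → 1/5 → 1/6 → 1/8 → 1/10 → 1/13 → 1/15 → 1/20 → 1/25 → 1/30 → 1/40 → 1/50 → 1/60 → 1/80 → 1/100 → 1/125.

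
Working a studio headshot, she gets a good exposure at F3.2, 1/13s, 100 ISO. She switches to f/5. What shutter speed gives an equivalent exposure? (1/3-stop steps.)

1/5s

Aperture: f/3.2 → f/3.5 → f/4 → f/4.5 → f/5 — 1 1/3 stops smaller aperture (darker).
Need 1 1/3 stops brighter from the shutter speed: 1/13 → 1/10 → 1/8 → 1/6 → 1/5.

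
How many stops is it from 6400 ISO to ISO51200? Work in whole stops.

3 stops

6400 → 12800 → 25600 → 51200 — count the steps: 3 stops.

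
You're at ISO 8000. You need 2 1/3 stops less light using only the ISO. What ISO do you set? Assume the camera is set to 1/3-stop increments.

ISO 1600

ISO: 8000 → 6400 → 5000 → 4000 → 3200 → 2500 → 2000 → 1600 — 2 1/3 stops dropped (darker).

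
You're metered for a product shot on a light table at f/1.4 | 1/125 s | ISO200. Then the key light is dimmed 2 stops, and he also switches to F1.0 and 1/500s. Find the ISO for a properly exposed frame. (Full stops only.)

ISO 1600

Scene light: 2 stops darker.
Aperture: f/1.4 → f/1.0 — 1 stop wider (brighter).
Shutter speed: 1/125 → 1/250 → 1/500 — 2 stops shorter (darker).
Net so far: 3 stops darker. ISO: 200 → 400 → 800 → 1600.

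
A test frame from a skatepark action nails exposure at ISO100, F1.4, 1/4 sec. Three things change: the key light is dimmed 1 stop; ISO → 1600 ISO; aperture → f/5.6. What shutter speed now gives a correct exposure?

1/2s

Scene light: 1 stop darker.
ISO: 100 → 200 → 400 → 800 → 1600 — 4 stops raised (brighter).
Aperture: f/1.4 → f/2 → f/2.8 → f/4 → f/5.6 — 4 stops stopped down (darker).
Net so far: 1 stop darker. Shutter speed: 1/4 → 1/2.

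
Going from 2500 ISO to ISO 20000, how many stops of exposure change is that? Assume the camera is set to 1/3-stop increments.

3 stops

2500 → 3200 → 4000 → 5000 → 6400 → 8000 → 10000 → 12800 → 16000 → 20000 — count the steps: 9 third-stops = 3 stops.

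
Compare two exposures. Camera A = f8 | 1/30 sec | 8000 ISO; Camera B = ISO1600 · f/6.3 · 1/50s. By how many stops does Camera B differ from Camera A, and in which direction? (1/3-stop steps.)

Aperture: f/8 → f/7.1 → f/6.3 — 2/3 stop opened up (brighter).
Shutter speed: 1/30 → 1/40 → 1/50 — 2/3 stop shorter (darker).
ISO: 8000 → 6400 → 5000 → 4000 → 3200 → 2500 → 2000 → 1600 — 2 1/3 stops dropped (darker).
Net: +2/3 −2/3 −2 1/3 = −2 1/3 stops.

2 1/3 stops darker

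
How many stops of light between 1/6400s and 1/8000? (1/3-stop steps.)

1/6400 → 1/8000 — count the steps: 1 third-stops = 1/3 stop.

1/3 stop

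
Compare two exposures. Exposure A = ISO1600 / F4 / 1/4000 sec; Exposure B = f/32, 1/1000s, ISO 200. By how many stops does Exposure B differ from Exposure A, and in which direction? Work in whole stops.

7 stops darker

Aperture: f/4 → f/5.6 → f/8 → f/11 → f/16 → f/22 → f/32 — 6 stops stopped down (darker).
Shutter speed: 1/4000 → 1/2000 → 1/1000 — 2 stops longer (brighter).
ISO: 1600 → 800 → 400 → 200 — 3 stops lower (darker).
Net: −6 +2 −3 = −7 stops.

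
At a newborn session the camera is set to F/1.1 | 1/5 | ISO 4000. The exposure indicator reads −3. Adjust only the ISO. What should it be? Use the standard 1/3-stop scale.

Underexposed by 3 stops → need 3 stops brighter.
ISO: 4000 → 5000 → 6400 → 8000 → 10000 → 12800 → 16000 → 20000 → 25600 → 32000.

ISO 32000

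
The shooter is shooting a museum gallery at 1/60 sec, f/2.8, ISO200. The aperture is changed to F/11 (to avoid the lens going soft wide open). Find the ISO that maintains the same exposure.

Aperture: f/2.8 → f/4 → f/5.6 → f/8 → f/11 — 4 stops narrower (darker).
Need 4 stops brighter from the ISO: 200 → 400 → 800 → 1600 → 3200.

ISO 3200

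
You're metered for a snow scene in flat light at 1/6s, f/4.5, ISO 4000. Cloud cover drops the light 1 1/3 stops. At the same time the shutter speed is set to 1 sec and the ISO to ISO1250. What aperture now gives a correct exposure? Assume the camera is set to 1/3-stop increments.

f/4

Scene light: 1 1/3 stops darker.
Shutter speed: 1/6 → 1/5 → 1/4 → 0.3 → 0.4 → 0.5 → 0.6 → 0.8 → 1 — 2 2/3 stops slower (brighter).
ISO: 4000 → 3200 → 2500 → 2000 → 1600 → 1250 — 1 2/3 stops lower (darker).
Net so far: 1/3 stop darker. Aperture: f/4.5 → f/4.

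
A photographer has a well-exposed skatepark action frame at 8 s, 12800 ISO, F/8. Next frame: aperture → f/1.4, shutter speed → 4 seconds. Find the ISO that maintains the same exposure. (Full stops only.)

Aperture: f/8 → f/5.6 → f/4 → f/2.8 → f/2 → f/1.4 — 5 stops opened up (brighter).
Shutter speed: 8 → 4 — 1 stop shorter (darker).
Net change so far: 4 stops brighter. Offset with the ISO: 12800 → 6400 → 3200 → 1600 → 800.

ISO 800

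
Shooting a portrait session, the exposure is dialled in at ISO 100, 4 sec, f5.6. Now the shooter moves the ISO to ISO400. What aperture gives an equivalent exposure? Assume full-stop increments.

ISO: 100 → 200 → 400 — 2 stops raised (brighter).
Need 2 stops darker from the aperture: f/5.6 → f/8 → f/11.

f/11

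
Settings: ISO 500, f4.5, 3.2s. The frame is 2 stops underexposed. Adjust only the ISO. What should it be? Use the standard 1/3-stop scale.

Underexposed by 2 stops → need 2 stops brighter.
ISO: 500 → 640 → 800 → 1000 → 1250 → 1600 → 2000.

ISO 2000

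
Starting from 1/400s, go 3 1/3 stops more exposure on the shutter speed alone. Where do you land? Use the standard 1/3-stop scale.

1/40s

Shutter speed: 1/400 → 1/320 → 1/250 → 1/200 → 1/160 → 1/125 → 1/100 → 1/80 → 1/60 → 1/50 → 1/40 — 3 1/3 stops longer (brighter).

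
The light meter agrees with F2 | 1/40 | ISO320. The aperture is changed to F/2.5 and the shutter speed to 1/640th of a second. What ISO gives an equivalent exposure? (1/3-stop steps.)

Aperture: f/2 → f/2.2 → f/2.5 — 2/3 stop smaller aperture (darker).
Shutter speed: 1/40 → 1/50 → 1/60 → 1/80 → 1/100 → 1/125 → 1/160 → 1/200 → 1/250 → 1/320 → 1/400 → 1/500 → 1/640 — 4 stops faster (darker).
Net change so far: 4 2/3 stops darker. Offset with the ISO: 320 → 400 → 500 → 640 → 800 → 1000 → 1250 → 1600 → 2000 → 2500 → 3200 → 4000 → 5000 → 6400 → 8000.

ISO 8000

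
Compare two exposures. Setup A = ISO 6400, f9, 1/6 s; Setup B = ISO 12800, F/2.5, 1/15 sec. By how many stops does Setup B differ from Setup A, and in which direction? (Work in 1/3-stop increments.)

3 1/3 stops brighter

Aperture: f/9 → f/8 → f/7.1 → f/6.3 → f/5.6 → f/5 → f/4.5 → f/4 → f/3.5 → f/3.2 → f/2.8 → f/2.5 — 3 2/3 stops larger aperture (brighter).
Shutter speed: 1/6 → 1/8 → 1/10 → 1/13 → 1/15 — 1 1/3 stops shorter (darker).
ISO: 6400 → 8000 → 10000 → 12800 — 1 stop raised (brighter).
Net: +3 2/3 −1 1/3 +1 = +3 1/3 stops.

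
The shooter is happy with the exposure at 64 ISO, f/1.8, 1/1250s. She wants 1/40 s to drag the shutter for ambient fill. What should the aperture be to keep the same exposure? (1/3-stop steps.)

f/10

Shutter speed: 1/1250 → 1/1000 → 1/800 → 1/640 → 1/500 → 1/400 → 1/320 → 1/250 → 1/200 → 1/160 → 1/125 → 1/100 → 1/80 → 1/60 → 1/50 → 1/40 — 5 stops slower (brighter).
Need 5 stops darker from the aperture: f/1.8 → f/2 → f/2.2 → f/2.5 → f/2.8 → f/3.2 → f/3.5 → f/4 → f/4.5 → f/5 → f/5.6 → f/6.3 → f/7.1 → f/8 → f/9 → f/10.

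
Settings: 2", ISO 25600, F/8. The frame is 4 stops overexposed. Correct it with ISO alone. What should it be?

Overexposed by 4 stops → need 4 stops darker.
ISO: 25600 → 12800 → 6400 → 3200 → 1600.

ISO 1600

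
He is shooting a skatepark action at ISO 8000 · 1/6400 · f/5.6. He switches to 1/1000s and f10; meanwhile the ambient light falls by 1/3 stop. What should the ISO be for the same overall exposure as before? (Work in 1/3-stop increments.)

ISO 5000

Scene light: 1/3 stop darker.
Shutter speed: 1/6400 → 1/5000 → 1/4000 → 1/3200 → 1/2500 → 1/2000 → 1/1600 → 1/1250 → 1/1000 — 2 2/3 stops slower (brighter).
Aperture: f/5.6 → f/6.3 → f/7.1 → f/8 → f/9 → f/10 — 1 2/3 stops smaller aperture (darker).
Net so far: 2/3 stop brighter. ISO: 8000 → 6400 → 5000.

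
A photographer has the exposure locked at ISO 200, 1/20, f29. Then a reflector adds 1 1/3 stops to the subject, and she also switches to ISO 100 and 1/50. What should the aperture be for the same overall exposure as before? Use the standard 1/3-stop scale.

f/20

Scene light: 1 1/3 stops brighter.
ISO: 200 → 160 → 125 → 100 — 1 stop lower (darker).
Shutter speed: 1/20 → 1/25 → 1/30 → 1/40 → 1/50 — 1 1/3 stops shorter (darker).
Net so far: 1 stop darker. Aperture: f/29 → f/25 → f/22 → f/20.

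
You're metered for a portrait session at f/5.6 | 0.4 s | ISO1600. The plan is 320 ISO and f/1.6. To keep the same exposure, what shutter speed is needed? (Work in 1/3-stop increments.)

ISO: 1600 → 1250 → 1000 → 800 → 640 → 500 → 400 → 320 — 2 1/3 stops dropped (darker).
Aperture: f/5.6 → f/5 → f/4.5 → f/4 → f/3.5 → f/3.2 → f/2.8 → f/2.5 → f/2.2 → f/2 → f/1.8 → f/1.6 — 3 2/3 stops larger aperture (brighter).
Net change so far: 1 1/3 stops brighter. Offset with the shutter speed: 0.4 → 0.3 → 1/4 → 1/5 → 1/6.

1/6s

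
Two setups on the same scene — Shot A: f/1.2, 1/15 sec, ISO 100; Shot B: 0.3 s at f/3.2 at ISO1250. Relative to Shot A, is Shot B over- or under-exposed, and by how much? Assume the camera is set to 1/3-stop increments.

Aperture: f/1.2 → f/1.4 → f/1.6 → f/1.8 → f/2 → f/2.2 → f/2.5 → f/2.8 → f/3.2 — 2 2/3 stops smaller aperture (darker).
Shutter speed: 1/15 → 1/13 → 1/10 → 1/8 → 1/6 → 1/5 → 1/4 → 0.3 — 2 1/3 stops longer (brighter).
ISO: 100 → 125 → 160 → 200 → 250 → 320 → 400 → 500 → 640 → 800 → 1000 → 1250 — 3 2/3 stops higher (brighter).
Net: −2 2/3 +2 1/3 +3 2/3 = +3 1/3 stops.

3 1/3 stops brighter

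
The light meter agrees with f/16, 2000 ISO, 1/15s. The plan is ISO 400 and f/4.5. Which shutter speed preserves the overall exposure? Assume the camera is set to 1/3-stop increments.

ISO: 2000 → 1600 → 1250 → 1000 → 800 → 640 → 500 → 400 — 2 1/3 stops dropped (darker).
Aperture: f/16 → f/14 → f/13 → f/11 → f/10 → f/9 → f/8 → f/7.1 → f/6.3 → f/5.6 → f/5 → f/4.5 — 3 2/3 stops larger aperture (brighter).
Net change so far: 1 1/3 stops brighter. Offset with the shutter speed: 1/15 → 1/20 → 1/25 → 1/30 → 1/40.

1/40s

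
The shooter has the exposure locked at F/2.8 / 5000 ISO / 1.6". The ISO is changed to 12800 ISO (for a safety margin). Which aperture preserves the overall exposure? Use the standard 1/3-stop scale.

f/4.5

ISO: 5000 → 6400 → 8000 → 10000 → 12800 — 1 1/3 stops raised (brighter).
Need 1 1/3 stops darker from the aperture: f/2.8 → f/3.2 → f/3.5 → f/4 → f/4.5.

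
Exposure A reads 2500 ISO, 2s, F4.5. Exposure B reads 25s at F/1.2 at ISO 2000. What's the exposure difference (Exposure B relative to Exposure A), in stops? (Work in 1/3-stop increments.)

Aperture: f/4.5 → f/4 → f/3.5 → f/3.2 → f/2.8 → f/2.5 → f/2.2 → f/2 → f/1.8 → f/1.6 → f/1.4 → f/1.2 — 3 2/3 stops larger aperture (brighter).
Shutter speed: 2 → 2.5 → 3.2 → 4 → 5 → 6 → 8 → 10 → 13 → 15 → 20 → 25 — 3 2/3 stops longer (brighter).
ISO: 2500 → 2000 — 1/3 stop lower (darker).
Net: +3 2/3 +3 2/3 −1/3 = +7 stops.

7 stops brighter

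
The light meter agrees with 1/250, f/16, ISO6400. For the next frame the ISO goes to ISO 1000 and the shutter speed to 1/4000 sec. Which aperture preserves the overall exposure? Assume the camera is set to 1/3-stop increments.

ISO: 6400 → 5000 → 4000 → 3200 → 2500 → 2000 → 1600 → 1250 → 1000 — 2 2/3 stops lower (darker).
Shutter speed: 1/250 → 1/320 → 1/400 → 1/500 → 1/640 → 1/800 → 1/1000 → 1/1250 → 1/1600 → 1/2000 → 1/2500 → 1/3200 → 1/4000 — 4 stops faster (darker).
Net change so far: 6 2/3 stops darker. Offset with the aperture: f/16 → f/14 → f/13 → f/11 → f/10 → f/9 → f/8 → f/7.1 → f/6.3 → f/5.6 → f/5 → f/4.5 → f/4 → f/3.5 → f/3.2 → f/2.8 → f/2.5 → f/2.2 → f/2 → f/1.8 → f/1.6.

f/1.6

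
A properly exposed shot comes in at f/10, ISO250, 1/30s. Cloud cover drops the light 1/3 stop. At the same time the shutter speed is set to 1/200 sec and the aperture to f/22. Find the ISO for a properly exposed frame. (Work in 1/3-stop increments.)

ISO 10000

Scene light: 1/3 stop darker.
Shutter speed: 1/30 → 1/40 → 1/50 → 1/60 → 1/80 → 1/100 → 1/125 → 1/160 → 1/200 — 2 2/3 stops faster (darker).
Aperture: f/10 → f/11 → f/13 → f/14 → f/16 → f/18 → f/20 → f/22 — 2 1/3 stops narrower (darker).
Net so far: 5 1/3 stops darker. ISO: 250 → 320 → 400 → 500 → 640 → 800 → 1000 → 1250 → 1600 → 2000 → 2500 → 3200 → 4000 → 5000 → 6400 → 8000 → 10000.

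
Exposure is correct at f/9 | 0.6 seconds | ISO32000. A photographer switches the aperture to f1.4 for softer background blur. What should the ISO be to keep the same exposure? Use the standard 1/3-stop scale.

ISO 800

Aperture: f/9 → f/8 → f/7.1 → f/6.3 → f/5.6 → f/5 → f/4.5 → f/4 → f/3.5 → f/3.2 → f/2.8 → f/2.5 → f/2.2 → f/2 → f/1.8 → f/1.6 → f/1.4 — 5 1/3 stops larger aperture (brighter).
Need 5 1/3 stops darker from the ISO: 32000 → 25600 → 20000 → 16000 → 12800 → 10000 → 8000 → 6400 → 5000 → 4000 → 3200 → 2500 → 2000 → 1600 → 1250 → 1000 → 800.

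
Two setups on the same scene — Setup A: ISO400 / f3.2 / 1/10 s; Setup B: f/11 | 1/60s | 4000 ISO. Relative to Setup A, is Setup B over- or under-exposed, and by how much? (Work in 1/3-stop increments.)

3 stops darker

Aperture: f/3.2 → f/3.5 → f/4 → f/4.5 → f/5 → f/5.6 → f/6.3 → f/7.1 → f/8 → f/9 → f/10 → f/11 — 3 2/3 stops smaller aperture (darker).
Shutter speed: 1/10 → 1/13 → 1/15 → 1/20 → 1/25 → 1/30 → 1/40 → 1/50 → 1/60 — 2 2/3 stops faster (darker).
ISO: 400 → 500 → 640 → 800 → 1000 → 1250 → 1600 → 2000 → 2500 → 3200 → 4000 — 3 1/3 stops higher (brighter).
Net: −3 2/3 −2 2/3 +3 1/3 = −3 stops.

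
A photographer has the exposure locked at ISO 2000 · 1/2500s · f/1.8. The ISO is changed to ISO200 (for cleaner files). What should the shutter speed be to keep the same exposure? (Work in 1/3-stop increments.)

1/250s

ISO: 2000 → 1600 → 1250 → 1000 → 800 → 640 → 500 → 400 → 320 → 250 → 200 — 3 1/3 stops dropped (darker).
Need 3 1/3 stops brighter from the shutter speed: 1/2500 → 1/2000 → 1/1600 → 1/1250 → 1/1000 → 1/800 → 1/640 → 1/500 → 1/400 → 1/320 → 1/250.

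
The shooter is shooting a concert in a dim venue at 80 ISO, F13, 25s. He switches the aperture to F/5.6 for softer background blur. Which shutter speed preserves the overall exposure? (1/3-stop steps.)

5 s

Aperture: f/13 → f/11 → f/10 → f/9 → f/8 → f/7.1 → f/6.3 → f/5.6 — 2 1/3 stops opened up (brighter).
Need 2 1/3 stops darker from the shutter speed: 25 → 20 → 15 → 13 → 10 → 8 → 6 → 5.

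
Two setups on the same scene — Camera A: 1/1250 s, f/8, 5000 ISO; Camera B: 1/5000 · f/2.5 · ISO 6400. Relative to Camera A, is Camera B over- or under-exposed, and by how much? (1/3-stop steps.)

Aperture: f/8 → f/7.1 → f/6.3 → f/5.6 → f/5 → f/4.5 → f/4 → f/3.5 → f/3.2 → f/2.8 → f/2.5 — 3 1/3 stops opened up (brighter).
Shutter speed: 1/1250 → 1/1600 → 1/2000 → 1/2500 → 1/3200 → 1/4000 → 1/5000 — 2 stops shorter (darker).
ISO: 5000 → 6400 — 1/3 stop higher (brighter).
Net: +3 1/3 −2 +1/3 = +1 2/3 stops.

1 2/3 stops brighter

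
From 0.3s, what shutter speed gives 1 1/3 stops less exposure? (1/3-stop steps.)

1/8s

Shutter speed: 0.3 → 1/4 → 1/5 → 1/6 → 1/8 — 1 1/3 stops shorter (darker).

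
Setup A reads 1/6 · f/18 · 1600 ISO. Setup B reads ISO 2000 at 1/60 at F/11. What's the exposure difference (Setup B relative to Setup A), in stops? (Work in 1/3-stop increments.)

Aperture: f/18 → f/16 → f/14 → f/13 → f/11 — 1 1/3 stops larger aperture (brighter).
Shutter speed: 1/6 → 1/8 → 1/10 → 1/13 → 1/15 → 1/20 → 1/25 → 1/30 → 1/40 → 1/50 → 1/60 — 3 1/3 stops shorter (darker).
ISO: 1600 → 2000 — 1/3 stop higher (brighter).
Net: +1 1/3 −3 1/3 +1/3 = −1 2/3 stops.

1 2/3 stops darker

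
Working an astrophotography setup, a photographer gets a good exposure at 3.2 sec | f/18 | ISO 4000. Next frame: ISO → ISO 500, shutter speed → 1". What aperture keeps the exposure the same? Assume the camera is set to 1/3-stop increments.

f/3.5

ISO: 4000 → 3200 → 2500 → 2000 → 1600 → 1250 → 1000 → 800 → 640 → 500 — 3 stops dropped (darker).
Shutter speed: 3.2 → 2.5 → 2 → 1.6 → 1.3 → 1 — 1 2/3 stops shorter (darker).
Net change so far: 4 2/3 stops darker. Offset with the aperture: f/18 → f/16 → f/14 → f/13 → f/11 → f/10 → f/9 → f/8 → f/7.1 → f/6.3 → f/5.6 → f/5 → f/4.5 → f/4 → f/3.5.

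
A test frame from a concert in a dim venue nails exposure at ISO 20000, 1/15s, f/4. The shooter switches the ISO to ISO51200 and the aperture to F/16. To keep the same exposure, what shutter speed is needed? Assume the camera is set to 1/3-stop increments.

0.4 s

ISO: 20000 → 25600 → 32000 → 40000 → 51200 — 1 1/3 stops raised (brighter).
Aperture: f/4 → f/4.5 → f/5 → f/5.6 → f/6.3 → f/7.1 → f/8 → f/9 → f/10 → f/11 → f/13 → f/14 → f/16 — 4 stops smaller aperture (darker).
Net change so far: 2 2/3 stops darker. Offset with the shutter speed: 1/15 → 1/13 → 1/10 → 1/8 → 1/6 → 1/5 → 1/4 → 0.3 → 0.4.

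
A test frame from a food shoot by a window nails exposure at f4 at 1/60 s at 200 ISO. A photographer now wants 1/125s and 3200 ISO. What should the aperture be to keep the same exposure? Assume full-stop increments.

f/11

Shutter speed: 1/60 → 1/125 — 1 stop shorter (darker).
ISO: 200 → 400 → 800 → 1600 → 3200 — 4 stops higher (brighter).
Net change so far: 3 stops brighter. Offset with the aperture: f/4 → f/5.6 → f/8 → f/11.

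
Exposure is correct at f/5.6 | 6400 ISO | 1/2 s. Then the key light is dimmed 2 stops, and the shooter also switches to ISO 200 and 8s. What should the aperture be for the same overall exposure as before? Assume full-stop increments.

Scene light: 2 stops darker.
ISO: 6400 → 3200 → 1600 → 800 → 400 → 200 — 5 stops dropped (darker).
Shutter speed: 1/2 → 1 → 2 → 4 → 8 — 4 stops slower (brighter).
Net so far: 3 stops darker. Aperture: f/5.6 → f/4 → f/2.8 → f/2.

f/2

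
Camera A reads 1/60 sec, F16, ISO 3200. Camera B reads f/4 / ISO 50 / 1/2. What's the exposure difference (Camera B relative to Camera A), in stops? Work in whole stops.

Aperture: f/16 → f/11 → f/8 → f/5.6 → f/4 — 4 stops opened up (brighter).
Shutter speed: 1/60 → 1/30 → 1/15 → 1/8 → 1/4 → 1/2 — 5 stops longer (brighter).
ISO: 3200 → 1600 → 800 → 400 → 200 → 100 → 50 — 6 stops lower (darker).
Net: +4 +5 −6 = +3 stops.

3 stops brighter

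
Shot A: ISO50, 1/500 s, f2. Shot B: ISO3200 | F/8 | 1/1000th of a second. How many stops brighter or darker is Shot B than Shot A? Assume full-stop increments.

1 stop brighter

Aperture: f/2 → f/2.8 → f/4 → f/5.6 → f/8 — 4 stops narrower (darker).
Shutter speed: 1/500 → 1/1000 — 1 stop shorter (darker).
ISO: 50 → 100 → 200 → 400 → 800 → 1600 → 3200 — 6 stops higher (brighter).
Net: −4 −1 +6 = +1 stop.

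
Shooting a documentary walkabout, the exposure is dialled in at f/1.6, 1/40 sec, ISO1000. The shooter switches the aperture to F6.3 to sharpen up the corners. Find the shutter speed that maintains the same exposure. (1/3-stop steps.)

0.4 s

Aperture: f/1.6 → f/1.8 → f/2 → f/2.2 → f/2.5 → f/2.8 → f/3.2 → f/3.5 → f/4 → f/4.5 → f/5 → f/5.6 → f/6.3 — 4 stops stopped down (darker).
Need 4 stops brighter from the shutter speed: 1/40 → 1/30 → 1/25 → 1/20 → 1/15 → 1/13 → 1/10 → 1/8 → 1/6 → 1/5 → 1/4 → 0.3 → 0.4.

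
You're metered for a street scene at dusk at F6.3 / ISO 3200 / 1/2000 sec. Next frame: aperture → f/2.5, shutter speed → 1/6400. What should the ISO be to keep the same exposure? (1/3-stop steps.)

Aperture: f/6.3 → f/5.6 → f/5 → f/4.5 → f/4 → f/3.5 → f/3.2 → f/2.8 → f/2.5 — 2 2/3 stops larger aperture (brighter).
Shutter speed: 1/2000 → 1/2500 → 1/3200 → 1/4000 → 1/5000 → 1/6400 — 1 2/3 stops shorter (darker).
Net change so far: 1 stop brighter. Offset with the ISO: 3200 → 2500 → 2000 → 1600.

ISO 1600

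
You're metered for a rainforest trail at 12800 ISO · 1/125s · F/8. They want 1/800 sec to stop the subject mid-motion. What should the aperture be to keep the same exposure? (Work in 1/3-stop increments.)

Shutter speed: 1/125 → 1/160 → 1/200 → 1/250 → 1/320 → 1/400 → 1/500 → 1/640 → 1/800 — 2 2/3 stops shorter (darker).
Need 2 2/3 stops brighter from the aperture: f/8 → f/7.1 → f/6.3 → f/5.6 → f/5 → f/4.5 → f/4 → f/3.5 → f/3.2.

f/3.2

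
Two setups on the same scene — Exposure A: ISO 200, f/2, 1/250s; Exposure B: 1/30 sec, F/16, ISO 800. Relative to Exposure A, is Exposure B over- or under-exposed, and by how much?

1 stop darker

Aperture: f/2 → f/2.8 → f/4 → f/5.6 → f/8 → f/11 → f/16 — 6 stops smaller aperture (darker).
Shutter speed: 1/250 → 1/125 → 1/60 → 1/30 — 3 stops slower (brighter).
ISO: 200 → 400 → 800 — 2 stops higher (brighter).
Net: −6 +3 +2 = −1 stop.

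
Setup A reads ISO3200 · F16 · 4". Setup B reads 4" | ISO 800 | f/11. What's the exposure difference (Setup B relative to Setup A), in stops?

1 stop darker

Aperture: f/16 → f/11 — 1 stop larger aperture (brighter).
Shutter speed: unchanged.
ISO: 3200 → 1600 → 800 — 2 stops lower (darker).
Net: +1 −2 = −1 stop.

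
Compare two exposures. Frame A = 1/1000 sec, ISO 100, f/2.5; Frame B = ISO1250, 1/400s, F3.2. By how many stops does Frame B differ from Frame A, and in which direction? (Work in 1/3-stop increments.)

4 1/3 stops brighter

Aperture: f/2.5 → f/2.8 → f/3.2 — 2/3 stop narrower (darker).
Shutter speed: 1/1000 → 1/800 → 1/640 → 1/500 → 1/400 — 1 1/3 stops slower (brighter).
ISO: 100 → 125 → 160 → 200 → 250 → 320 → 400 → 500 → 640 → 800 → 1000 → 1250 — 3 2/3 stops raised (brighter).
Net: −2/3 +1 1/3 +3 2/3 = +4 1/3 stops.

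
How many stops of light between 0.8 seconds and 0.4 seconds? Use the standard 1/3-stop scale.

0.8 → 0.6 → 0.5 → 0.4 — count the steps: 3 third-stops = 1 stop.

1 stop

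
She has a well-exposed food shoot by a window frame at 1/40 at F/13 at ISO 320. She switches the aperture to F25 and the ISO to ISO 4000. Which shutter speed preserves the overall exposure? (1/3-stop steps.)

1/125s

Aperture: f/13 → f/14 → f/16 → f/18 → f/20 → f/22 → f/25 — 2 stops narrower (darker).
ISO: 320 → 400 → 500 → 640 → 800 → 1000 → 1250 → 1600 → 2000 → 2500 → 3200 → 4000 — 3 2/3 stops raised (brighter).
Net change so far: 1 2/3 stops brighter. Offset with the shutter speed: 1/40 → 1/50 → 1/60 → 1/80 → 1/100 → 1/125.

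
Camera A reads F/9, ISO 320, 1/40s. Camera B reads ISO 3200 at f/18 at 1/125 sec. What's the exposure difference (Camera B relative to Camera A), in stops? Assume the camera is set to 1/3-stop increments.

1/3 stop darker

Aperture: f/9 → f/10 → f/11 → f/13 → f/14 → f/16 → f/18 — 2 stops stopped down (darker).
Shutter speed: 1/40 → 1/50 → 1/60 → 1/80 → 1/100 → 1/125 — 1 2/3 stops shorter (darker).
ISO: 320 → 400 → 500 → 640 → 800 → 1000 → 1250 → 1600 → 2000 → 2500 → 3200 — 3 1/3 stops higher (brighter).
Net: −2 −1 2/3 +3 1/3 = −1/3 stops.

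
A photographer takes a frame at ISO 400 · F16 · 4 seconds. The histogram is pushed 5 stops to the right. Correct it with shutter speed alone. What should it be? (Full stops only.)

1/8s

Overexposed by 5 stops → need 5 stops darker.
Shutter speed: 4 → 2 → 1 → 1/2 → 1/4 → 1/8.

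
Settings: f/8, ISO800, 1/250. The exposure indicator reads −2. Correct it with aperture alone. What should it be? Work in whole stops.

Underexposed by 2 stops → need 2 stops brighter.
Aperture: f/8 → f/5.6 → f/4.

f/4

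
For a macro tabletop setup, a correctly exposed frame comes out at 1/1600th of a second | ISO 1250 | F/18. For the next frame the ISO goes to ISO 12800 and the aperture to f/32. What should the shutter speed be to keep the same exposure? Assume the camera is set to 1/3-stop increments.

1/5000s

ISO: 1250 → 1600 → 2000 → 2500 → 3200 → 4000 → 5000 → 6400 → 8000 → 10000 → 12800 — 3 1/3 stops raised (brighter).
Aperture: f/18 → f/20 → f/22 → f/25 → f/29 → f/32 — 1 2/3 stops stopped down (darker).
Net change so far: 1 2/3 stops brighter. Offset with the shutter speed: 1/1600 → 1/2000 → 1/2500 → 1/3200 → 1/4000 → 1/5000.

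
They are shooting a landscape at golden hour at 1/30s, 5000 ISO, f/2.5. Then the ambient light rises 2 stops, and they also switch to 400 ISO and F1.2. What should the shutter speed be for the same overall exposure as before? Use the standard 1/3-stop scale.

1/40s

Scene light: 2 stops brighter.
ISO: 5000 → 4000 → 3200 → 2500 → 2000 → 1600 → 1250 → 1000 → 800 → 640 → 500 → 400 — 3 2/3 stops dropped (darker).
Aperture: f/2.5 → f/2.2 → f/2 → f/1.8 → f/1.6 → f/1.4 → f/1.2 — 2 stops wider (brighter).
Net so far: 1/3 stop brighter. Shutter speed: 1/30 → 1/40.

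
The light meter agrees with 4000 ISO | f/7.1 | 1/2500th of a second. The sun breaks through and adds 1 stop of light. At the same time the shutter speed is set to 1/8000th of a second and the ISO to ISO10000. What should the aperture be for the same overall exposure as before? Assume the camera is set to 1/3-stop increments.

Scene light: 1 stop brighter.
Shutter speed: 1/2500 → 1/3200 → 1/4000 → 1/5000 → 1/6400 → 1/8000 — 1 2/3 stops faster (darker).
ISO: 4000 → 5000 → 6400 → 8000 → 10000 — 1 1/3 stops higher (brighter).
Net so far: 2/3 stop brighter. Aperture: f/7.1 → f/8 → f/9.

f/9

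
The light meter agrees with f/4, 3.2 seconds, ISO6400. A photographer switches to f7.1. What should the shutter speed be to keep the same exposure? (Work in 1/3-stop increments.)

10 s

Aperture: f/4 → f/4.5 → f/5 → f/5.6 → f/6.3 → f/7.1 — 1 2/3 stops stopped down (darker).
Need 1 2/3 stops brighter from the shutter speed: 3.2 → 4 → 5 → 6 → 8 → 10.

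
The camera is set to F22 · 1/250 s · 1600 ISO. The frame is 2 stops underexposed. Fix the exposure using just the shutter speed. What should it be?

1/60s

Underexposed by 2 stops → need 2 stops brighter.
Shutter speed: 1/250 → 1/125 → 1/60.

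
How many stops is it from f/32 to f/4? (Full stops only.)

6 stops

f/32 → f/22 → f/16 → f/11 → f/8 → f/5.6 → f/4 — count the steps: 6 stops.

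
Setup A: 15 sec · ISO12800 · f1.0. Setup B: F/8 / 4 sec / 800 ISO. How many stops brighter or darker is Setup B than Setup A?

Aperture: f/1.0 → f/1.4 → f/2 → f/2.8 → f/4 → f/5.6 → f/8 — 6 stops stopped down (darker).
Shutter speed: 15 → 8 → 4 — 2 stops shorter (darker).
ISO: 12800 → 6400 → 3200 → 1600 → 800 — 4 stops lower (darker).
Net: −6 −2 −4 = −12 stops.

12 stops darker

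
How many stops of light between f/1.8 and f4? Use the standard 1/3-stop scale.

f/1.8 → f/2 → f/2.2 → f/2.5 → f/2.8 → f/3.2 → f/3.5 → f/4 — count the steps: 7 third-stops = 2 1/3 stops.

2 1/3 stops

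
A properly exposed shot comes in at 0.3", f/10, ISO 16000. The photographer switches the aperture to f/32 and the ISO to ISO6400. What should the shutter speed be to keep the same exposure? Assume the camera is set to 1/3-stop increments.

Aperture: f/10 → f/11 → f/13 → f/14 → f/16 → f/18 → f/20 → f/22 → f/25 → f/29 → f/32 — 3 1/3 stops smaller aperture (darker).
ISO: 16000 → 12800 → 10000 → 8000 → 6400 — 1 1/3 stops dropped (darker).
Net change so far: 4 2/3 stops darker. Offset with the shutter speed: 0.3 → 0.4 → 0.5 → 0.6 → 0.8 → 1 → 1.3 → 1.6 → 2 → 2.5 → 3.2 → 4 → 5 → 6 → 8.

8 s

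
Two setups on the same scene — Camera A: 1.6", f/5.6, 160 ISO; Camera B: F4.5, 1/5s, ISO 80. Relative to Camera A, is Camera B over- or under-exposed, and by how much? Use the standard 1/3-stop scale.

Aperture: f/5.6 → f/5 → f/4.5 — 2/3 stop larger aperture (brighter).
Shutter speed: 1.6 → 1.3 → 1 → 0.8 → 0.6 → 0.5 → 0.4 → 0.3 → 1/4 → 1/5 — 3 stops shorter (darker).
ISO: 160 → 125 → 100 → 80 — 1 stop dropped (darker).
Net: +2/3 −3 −1 = −3 1/3 stops.

3 1/3 stops darker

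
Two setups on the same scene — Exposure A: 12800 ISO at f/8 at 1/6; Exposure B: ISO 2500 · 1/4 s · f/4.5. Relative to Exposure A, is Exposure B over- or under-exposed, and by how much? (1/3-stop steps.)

same exposure (0 stops)

Aperture: f/8 → f/7.1 → f/6.3 → f/5.6 → f/5 → f/4.5 — 1 2/3 stops larger aperture (brighter).
Shutter speed: 1/6 → 1/5 → 1/4 — 2/3 stop slower (brighter).
ISO: 12800 → 10000 → 8000 → 6400 → 5000 → 4000 → 3200 → 2500 — 2 1/3 stops dropped (darker).
Net: +1 2/3 +2/3 −2 1/3 = 0 stops.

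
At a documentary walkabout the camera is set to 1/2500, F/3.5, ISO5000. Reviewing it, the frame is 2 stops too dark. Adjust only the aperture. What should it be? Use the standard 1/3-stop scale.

Underexposed by 2 stops → need 2 stops brighter.
Aperture: f/3.5 → f/3.2 → f/2.8 → f/2.5 → f/2.2 → f/2 → f/1.8.

f/1.8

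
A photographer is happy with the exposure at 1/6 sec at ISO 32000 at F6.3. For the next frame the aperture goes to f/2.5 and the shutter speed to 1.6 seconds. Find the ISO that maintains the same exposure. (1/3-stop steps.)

ISO 500

Aperture: f/6.3 → f/5.6 → f/5 → f/4.5 → f/4 → f/3.5 → f/3.2 → f/2.8 → f/2.5 — 2 2/3 stops larger aperture (brighter).
Shutter speed: 1/6 → 1/5 → 1/4 → 0.3 → 0.4 → 0.5 → 0.6 → 0.8 → 1 → 1.3 → 1.6 — 3 1/3 stops slower (brighter).
Net change so far: 6 stops brighter. Offset with the ISO: 32000 → 25600 → 20000 → 16000 → 12800 → 10000 → 8000 → 6400 → 5000 → 4000 → 3200 → 2500 → 2000 → 1600 → 1250 → 1000 → 800 → 640 → 500.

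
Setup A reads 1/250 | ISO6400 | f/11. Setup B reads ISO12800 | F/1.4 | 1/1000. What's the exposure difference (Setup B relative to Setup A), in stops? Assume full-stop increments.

5 stops brighter

Aperture: f/11 → f/8 → f/5.6 → f/4 → f/2.8 → f/2 → f/1.4 — 6 stops opened up (brighter).
Shutter speed: 1/250 → 1/500 → 1/1000 — 2 stops faster (darker).
ISO: 6400 → 12800 — 1 stop raised (brighter).
Net: +6 −2 +1 = +5 stops.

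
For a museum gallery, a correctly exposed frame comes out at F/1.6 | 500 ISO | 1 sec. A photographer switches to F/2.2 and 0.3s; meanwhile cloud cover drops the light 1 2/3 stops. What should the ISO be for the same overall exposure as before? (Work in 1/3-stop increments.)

Scene light: 1 2/3 stops darker.
Aperture: f/1.6 → f/1.8 → f/2 → f/2.2 — 1 stop stopped down (darker).
Shutter speed: 1 → 0.8 → 0.6 → 0.5 → 0.4 → 0.3 — 1 2/3 stops shorter (darker).
Net so far: 4 1/3 stops darker. ISO: 500 → 640 → 800 → 1000 → 1250 → 1600 → 2000 → 2500 → 3200 → 4000 → 5000 → 6400 → 8000 → 10000.

ISO 10000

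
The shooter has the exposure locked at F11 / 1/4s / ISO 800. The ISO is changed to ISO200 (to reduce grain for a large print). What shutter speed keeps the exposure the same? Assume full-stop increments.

1 s

ISO: 800 → 400 → 200 — 2 stops lower (darker).
Need 2 stops brighter from the shutter speed: 1/4 → 1/2 → 1.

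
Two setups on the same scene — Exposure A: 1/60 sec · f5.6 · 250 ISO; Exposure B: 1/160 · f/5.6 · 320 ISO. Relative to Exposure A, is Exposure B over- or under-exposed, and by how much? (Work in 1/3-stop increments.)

Aperture: unchanged.
Shutter speed: 1/60 → 1/80 → 1/100 → 1/125 → 1/160 — 1 1/3 stops shorter (darker).
ISO: 250 → 320 — 1/3 stop raised (brighter).
Net: −1 1/3 +1/3 = −1 stop.

1 stop darker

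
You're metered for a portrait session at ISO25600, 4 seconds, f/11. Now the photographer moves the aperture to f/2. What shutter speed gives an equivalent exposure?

1/8s

Aperture: f/11 → f/8 → f/5.6 → f/4 → f/2.8 → f/2 — 5 stops larger aperture (brighter).
Need 5 stops darker from the shutter speed: 4 → 2 → 1 → 1/2 → 1/4 → 1/8.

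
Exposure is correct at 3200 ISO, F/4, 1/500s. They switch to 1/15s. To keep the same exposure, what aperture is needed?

Shutter speed: 1/500 → 1/250 → 1/125 → 1/60 → 1/30 → 1/15 — 5 stops longer (brighter).
Need 5 stops darker from the aperture: f/4 → f/5.6 → f/8 → f/11 → f/16 → f/22.

f/22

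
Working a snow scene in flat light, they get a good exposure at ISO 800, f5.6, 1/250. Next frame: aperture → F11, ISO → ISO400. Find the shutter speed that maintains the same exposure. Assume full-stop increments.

1/30s

Aperture: f/5.6 → f/8 → f/11 — 2 stops stopped down (darker).
ISO: 800 → 400 — 1 stop lower (darker).
Net change so far: 3 stops darker. Offset with the shutter speed: 1/250 → 1/125 → 1/60 → 1/30.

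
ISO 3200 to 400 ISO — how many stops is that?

3 stops

3200 → 1600 → 800 → 400 — count the steps: 3 stops.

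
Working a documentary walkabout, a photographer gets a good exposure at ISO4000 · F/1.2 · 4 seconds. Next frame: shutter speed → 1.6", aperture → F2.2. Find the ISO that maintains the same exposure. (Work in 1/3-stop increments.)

Shutter speed: 4 → 3.2 → 2.5 → 2 → 1.6 — 1 1/3 stops shorter (darker).
Aperture: f/1.2 → f/1.4 → f/1.6 → f/1.8 → f/2 → f/2.2 — 1 2/3 stops narrower (darker).
Net change so far: 3 stops darker. Offset with the ISO: 4000 → 5000 → 6400 → 8000 → 10000 → 12800 → 16000 → 20000 → 25600 → 32000.

ISO 32000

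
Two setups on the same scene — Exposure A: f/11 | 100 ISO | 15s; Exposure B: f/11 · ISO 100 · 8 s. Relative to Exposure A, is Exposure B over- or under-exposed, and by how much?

Aperture: unchanged.
Shutter speed: 15 → 8 — 1 stop faster (darker).
ISO: unchanged.
Net: −1 = −1 stop.

1 stop darker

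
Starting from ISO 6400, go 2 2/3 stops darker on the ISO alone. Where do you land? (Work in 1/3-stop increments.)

ISO 1000

ISO: 6400 → 5000 → 4000 → 3200 → 2500 → 2000 → 1600 → 1250 → 1000 — 2 2/3 stops lower (darker).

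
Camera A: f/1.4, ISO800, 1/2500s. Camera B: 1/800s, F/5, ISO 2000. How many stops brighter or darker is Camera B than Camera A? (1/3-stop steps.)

2/3 stop darker

Aperture: f/1.4 → f/1.6 → f/1.8 → f/2 → f/2.2 → f/2.5 → f/2.8 → f/3.2 → f/3.5 → f/4 → f/4.5 → f/5 — 3 2/3 stops smaller aperture (darker).
Shutter speed: 1/2500 → 1/2000 → 1/1600 → 1/1250 → 1/1000 → 1/800 — 1 2/3 stops slower (brighter).
ISO: 800 → 1000 → 1250 → 1600 → 2000 — 1 1/3 stops raised (brighter).
Net: −3 2/3 +1 2/3 +1 1/3 = −2/3 stops.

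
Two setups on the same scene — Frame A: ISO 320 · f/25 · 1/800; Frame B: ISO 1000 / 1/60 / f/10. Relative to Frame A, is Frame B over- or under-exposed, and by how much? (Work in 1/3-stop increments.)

Aperture: f/25 → f/22 → f/20 → f/18 → f/16 → f/14 → f/13 → f/11 → f/10 — 2 2/3 stops opened up (brighter).
Shutter speed: 1/800 → 1/640 → 1/500 → 1/400 → 1/320 → 1/250 → 1/200 → 1/160 → 1/125 → 1/100 → 1/80 → 1/60 — 3 2/3 stops longer (brighter).
ISO: 320 → 400 → 500 → 640 → 800 → 1000 — 1 2/3 stops raised (brighter).
Net: +2 2/3 +3 2/3 +1 2/3 = +8 stops.

8 stops brighter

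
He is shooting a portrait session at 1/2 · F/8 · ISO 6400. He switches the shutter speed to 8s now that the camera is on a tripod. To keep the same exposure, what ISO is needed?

ISO 400

Shutter speed: 1/2 → 1 → 2 → 4 → 8 — 4 stops longer (brighter).
Need 4 stops darker from the ISO: 6400 → 3200 → 1600 → 800 → 400.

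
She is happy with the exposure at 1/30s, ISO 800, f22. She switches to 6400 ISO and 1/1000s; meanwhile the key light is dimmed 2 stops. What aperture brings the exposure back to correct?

Scene light: 2 stops darker.
ISO: 800 → 1600 → 3200 → 6400 — 3 stops higher (brighter).
Shutter speed: 1/30 → 1/60 → 1/125 → 1/250 → 1/500 → 1/1000 — 5 stops faster (darker).
Net so far: 4 stops darker. Aperture: f/22 → f/16 → f/11 → f/8 → f/5.6.

f/5.6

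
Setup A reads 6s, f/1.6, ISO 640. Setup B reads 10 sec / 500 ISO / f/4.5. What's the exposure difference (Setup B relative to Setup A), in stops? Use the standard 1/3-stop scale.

Aperture: f/1.6 → f/1.8 → f/2 → f/2.2 → f/2.5 → f/2.8 → f/3.2 → f/3.5 → f/4 → f/4.5 — 3 stops smaller aperture (darker).
Shutter speed: 6 → 8 → 10 — 2/3 stop slower (brighter).
ISO: 640 → 500 — 1/3 stop dropped (darker).
Net: −3 +2/3 −1/3 = −2 2/3 stops.

2 2/3 stops darker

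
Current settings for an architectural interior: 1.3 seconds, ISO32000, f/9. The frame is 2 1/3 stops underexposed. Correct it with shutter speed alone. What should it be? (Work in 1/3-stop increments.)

6 s

Underexposed by 2 1/3 stops → need 2 1/3 stops brighter.
Shutter speed: 1.3 → 1.6 → 2 → 2.5 → 3.2 → 4 → 5 → 6.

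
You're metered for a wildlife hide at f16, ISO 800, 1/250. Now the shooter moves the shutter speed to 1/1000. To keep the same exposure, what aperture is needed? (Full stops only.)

Shutter speed: 1/250 → 1/500 → 1/1000 — 2 stops shorter (darker).
Need 2 stops brighter from the aperture: f/16 → f/11 → f/8.

f/8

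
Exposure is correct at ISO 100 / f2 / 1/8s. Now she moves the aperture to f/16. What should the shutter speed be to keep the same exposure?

Aperture: f/2 → f/2.8 → f/4 → f/5.6 → f/8 → f/11 → f/16 — 6 stops stopped down (darker).
Need 6 stops brighter from the shutter speed: 1/8 → 1/4 → 1/2 → 1 → 2 → 4 → 8.

8 s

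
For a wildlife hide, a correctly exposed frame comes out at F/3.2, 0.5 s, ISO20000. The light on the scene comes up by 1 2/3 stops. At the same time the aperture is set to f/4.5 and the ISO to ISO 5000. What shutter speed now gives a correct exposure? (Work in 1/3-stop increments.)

1.3 s

Scene light: 1 2/3 stops brighter.
Aperture: f/3.2 → f/3.5 → f/4 → f/4.5 — 1 stop stopped down (darker).
ISO: 20000 → 16000 → 12800 → 10000 → 8000 → 6400 → 5000 — 2 stops lower (darker).
Net so far: 1 1/3 stops darker. Shutter speed: 0.5 → 0.6 → 0.8 → 1 → 1.3.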